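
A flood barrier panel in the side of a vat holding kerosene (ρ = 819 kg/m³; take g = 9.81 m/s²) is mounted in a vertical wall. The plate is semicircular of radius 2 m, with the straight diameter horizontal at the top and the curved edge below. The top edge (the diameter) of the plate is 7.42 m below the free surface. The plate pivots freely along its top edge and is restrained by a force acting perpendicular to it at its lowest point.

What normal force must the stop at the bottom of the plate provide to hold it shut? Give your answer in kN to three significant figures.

P ≈ 184 kN

γ = ρg = 819 × 9.81 / 1000 = 8.03439 kN/m³.
The centroid of a semicircle lies 4r/(3π) = 0.848826 m from the diameter, here below the top edge, so the centroid depth is h_c = 7.42 + 0.848826 = 8.26883 m.
A = πr²/2 = π × 2²/2 = 6.28319 m².
Resultant F = γ·h_c·A = 8.03439 × 8.26883 × 6.28319 = 417.424 kN.
I_c = (π/8 − 8/(9π))·r⁴ = 0.109757 × 2⁴ = 1.75611 m⁴.
Centre of pressure: y_p = y_c + I_c/(y_c·A) = 8.26883 + 1.75611/(8.26883 × 6.28319) = 8.26883 + 0.0338008 = 8.30263 m along the plane.
The resultant acts 0.848826 + 0.0338008 = 0.882627 m (along the plate) below the hinge at the top edge, so the moment about the hinge is M = F × 0.882627 = 417.424 × 0.882627 = 368.43 kN·m.
A normal force at the bottom, 2 m from the hinge, must supply this moment: P = 368.43/2 = 184.215 kN.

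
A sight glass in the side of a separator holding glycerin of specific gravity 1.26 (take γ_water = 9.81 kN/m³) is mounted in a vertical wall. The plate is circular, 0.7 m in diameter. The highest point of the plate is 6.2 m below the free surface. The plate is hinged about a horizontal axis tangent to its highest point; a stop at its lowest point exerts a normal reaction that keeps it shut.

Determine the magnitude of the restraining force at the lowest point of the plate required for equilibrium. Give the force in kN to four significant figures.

P ≈ 15.79 kN

γ = 1.26 × 9.81 = 12.3606 kN/m³.
The centroid is at the centre, 0.35 m below the top of the plate, so the centroid depth is h_c = 6.2 + 0.35 = 6.55 m.
A = π(0.35)² = 0.384845 m².
Resultant F = γ·h_c·A = 12.3606 × 6.55 × 0.384845 = 31.1578 kN.
I_c = πr⁴/4 = π × 0.35⁴/4 = 0.0117859 m⁴.
Centre of pressure: y_p = y_c + I_c/(y_c·A) = 6.55 + 0.0117859/(6.55 × 0.384845) = 6.55 + 0.00467558 = 6.55468 m along the plane.
The resultant acts 0.35 + 0.00467558 = 0.354676 m (along the plate) below the hinge at the top edge, so the moment about the hinge is M = F × 0.354676 = 31.1578 × 0.354676 = 11.0509 kN·m.
A normal force at the bottom, 0.7 m from the hinge, must supply this moment: P = 11.0509/0.7 = 15.787 kN.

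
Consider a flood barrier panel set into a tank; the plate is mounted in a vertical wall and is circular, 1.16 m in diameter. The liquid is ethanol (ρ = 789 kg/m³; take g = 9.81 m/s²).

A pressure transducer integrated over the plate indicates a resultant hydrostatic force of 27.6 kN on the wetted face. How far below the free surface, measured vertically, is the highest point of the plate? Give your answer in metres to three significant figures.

d_top ≈ 2.79 m

γ = ρg = 789 × 9.81 / 1000 = 7.74009 kN/m³.
A = π(0.58)² = 1.05683 m².
From F = γ·h_c·A, the centroid depth is h_c = 27.6/(7.74009 × 1.05683) = 3.3741 m.
The centroid is at the centre, 0.58 m below the top of the plate, so the highest point sits at h_top = 3.3741 − 0.58 = 2.7941 m below the surface.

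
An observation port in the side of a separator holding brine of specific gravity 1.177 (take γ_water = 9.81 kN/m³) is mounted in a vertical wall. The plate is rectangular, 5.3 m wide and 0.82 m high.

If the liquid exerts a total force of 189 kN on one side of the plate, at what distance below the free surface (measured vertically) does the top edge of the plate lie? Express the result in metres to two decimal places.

γ = 1.177 × 9.81 = 11.54637 kN/m³.
A = 5.3 × 0.82 = 4.346 m².
From F = γ·h_c·A, the centroid depth is h_c = 189/(11.54637 × 4.346) = 3.7664 m.
The centroid lies 0.82/2 = 0.41 m below the top edge, so the top edge sits at h_top = 3.7664 − 0.41 = 3.3564 m below the surface.

d_top ≈ 3.36 m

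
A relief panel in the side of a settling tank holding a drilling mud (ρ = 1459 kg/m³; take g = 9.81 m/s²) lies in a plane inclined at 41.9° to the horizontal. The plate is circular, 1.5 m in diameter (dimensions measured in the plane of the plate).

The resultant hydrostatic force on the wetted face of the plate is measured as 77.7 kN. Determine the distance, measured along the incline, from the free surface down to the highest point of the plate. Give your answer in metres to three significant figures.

y_top ≈ 3.85 m

γ = ρg = 1459 × 9.81 / 1000 = 14.31279 kN/m³.
A = π(0.75)² = 1.76715 m².
From F = γ·h_c·A, the centroid depth is h_c = 77.7/(14.31279 × 1.76715) = 3.07201 m.
Let θ = 41.9° be the plate's angle to the horizontal; measure y along the incline from where the plane meets the free surface. Vertical depth h = y·sinθ with sinθ = 0.667833.
Along the incline, y_c = h_c/sinθ = 3.07201/0.667833 = 4.59997 m.
The centroid is at the centre, 0.75 m below the top of the plate, so the highest point sits at y_top = 4.59997 − 0.75 = 3.84997 m along the incline.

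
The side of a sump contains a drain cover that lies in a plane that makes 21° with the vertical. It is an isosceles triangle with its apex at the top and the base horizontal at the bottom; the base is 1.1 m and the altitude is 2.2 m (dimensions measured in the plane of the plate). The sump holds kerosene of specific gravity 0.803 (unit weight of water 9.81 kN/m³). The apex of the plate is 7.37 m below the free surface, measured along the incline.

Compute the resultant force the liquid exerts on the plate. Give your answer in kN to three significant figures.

F ≈ 78.6 kN

γ = 0.803 × 9.81 = 7.87743 kN/m³.
The plate makes 21° with the vertical, i.e. θ = 90° − 21° = 69° to the horizontal. Measuring y along the incline from the free-surface line, vertical depth h = y·sinθ with sinθ = 0.933580.
With the apex up, the centroid sits 2h/3 = 2 × 2.2/3 = 1.46667 m below the apex, so y_c = 7.37 + 1.46667 = 8.83667 m and h_c = 8.83667 × 0.933580 = 8.24974 m.
A = ½ × 1.1 × 2.2 = 1.21 m².
Resultant F = γ·h_c·A = 7.87743 × 8.24974 × 1.21 = 78.634 kN.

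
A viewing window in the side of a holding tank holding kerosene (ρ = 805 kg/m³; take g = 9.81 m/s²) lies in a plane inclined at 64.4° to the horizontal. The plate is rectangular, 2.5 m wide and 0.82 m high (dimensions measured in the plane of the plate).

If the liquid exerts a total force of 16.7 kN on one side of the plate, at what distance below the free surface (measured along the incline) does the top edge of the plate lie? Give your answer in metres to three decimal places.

γ = ρg = 805 × 9.81 / 1000 = 7.89705 kN/m³.
A = 2.5 × 0.82 = 2.05 m².
From F = γ·h_c·A, the centroid depth is h_c = 16.7/(7.89705 × 2.05) = 1.03157 m.
Let θ = 64.4° be the plate's angle to the horizontal; measure y along the incline from where the plane meets the free surface. Vertical depth h = y·sinθ with sinθ = 0.901833.
Along the incline, y_c = h_c/sinθ = 1.03157/0.901833 = 1.14386 m.
The centroid lies 0.82/2 = 0.41 m below the top edge, so the top edge sits at y_top = 1.14386 − 0.41 = 0.73386 m along the incline.

y_top ≈ 0.734 m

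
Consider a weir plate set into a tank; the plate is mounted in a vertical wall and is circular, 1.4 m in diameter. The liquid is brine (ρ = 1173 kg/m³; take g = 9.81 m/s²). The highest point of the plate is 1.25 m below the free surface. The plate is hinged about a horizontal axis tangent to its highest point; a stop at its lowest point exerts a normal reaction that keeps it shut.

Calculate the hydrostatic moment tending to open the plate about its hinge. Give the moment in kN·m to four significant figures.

γ = ρg = 1173 × 9.81 / 1000 = 11.50713 kN/m³.
The centroid is at the centre, 0.7 m below the top of the plate, so the centroid depth is h_c = 1.25 + 0.7 = 1.95 m.
A = π(0.7)² = 1.53938 m².
Resultant F = γ·h_c·A = 11.50713 × 1.95 × 1.53938 = 34.542 kN.
I_c = πr⁴/4 = π × 0.7⁴/4 = 0.188574 m⁴.
Centre of pressure: y_p = y_c + I_c/(y_c·A) = 1.95 + 0.188574/(1.95 × 1.53938) = 1.95 + 0.0628205 = 2.01282 m along the plane.
The resultant acts 0.7 + 0.0628205 = 0.76282 m (along the plate) below the hinge at the top edge, so the moment about the hinge is M = F × 0.76282 = 34.542 × 0.76282 = 26.3493 kN·m.

M ≈ 26.35 kN·m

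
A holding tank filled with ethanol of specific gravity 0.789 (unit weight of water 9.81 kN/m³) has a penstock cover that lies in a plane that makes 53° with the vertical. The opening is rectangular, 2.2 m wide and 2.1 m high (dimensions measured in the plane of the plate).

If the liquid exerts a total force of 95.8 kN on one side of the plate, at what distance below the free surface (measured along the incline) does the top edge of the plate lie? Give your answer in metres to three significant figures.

y_top ≈ 3.40 m

γ = 0.789 × 9.81 = 7.74009 kN/m³.
A = 2.2 × 2.1 = 4.62 m².
From F = γ·h_c·A, the centroid depth is h_c = 95.8/(7.74009 × 4.62) = 2.67903 m.
The plate makes 53° with the vertical, i.e. θ = 90° − 53° = 37° to the horizontal. Measuring y along the incline from the free-surface line, vertical depth h = y·sinθ with sinθ = 0.601815.
Along the incline, y_c = h_c/sinθ = 2.67903/0.601815 = 4.45158 m.
The centroid lies 2.1/2 = 1.05 m below the top edge, so the top edge sits at y_top = 4.45158 − 1.05 = 3.40158 m along the incline.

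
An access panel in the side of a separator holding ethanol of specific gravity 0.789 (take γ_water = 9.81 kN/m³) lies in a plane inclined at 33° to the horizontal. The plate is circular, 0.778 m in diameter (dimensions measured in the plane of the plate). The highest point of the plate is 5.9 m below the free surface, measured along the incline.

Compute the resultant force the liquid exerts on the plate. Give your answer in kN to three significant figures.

F ≈ 12.6 kN

γ = 0.789 × 9.81 = 7.74009 kN/m³.
Let θ = 33° be the plate's angle to the horizontal; measure y along the incline from where the plane meets the free surface. Vertical depth h = y·sinθ with sinθ = 0.544639.
The centroid is at the centre, 0.389 m below the top of the plate, so y_c = 5.9 + 0.389 = 6.289 m and h_c = 6.289 × 0.544639 = 3.42523 m.
A = π(0.389)² = 0.475389 m².
Resultant F = γ·h_c·A = 7.74009 × 3.42523 × 0.475389 = 12.6033 kN.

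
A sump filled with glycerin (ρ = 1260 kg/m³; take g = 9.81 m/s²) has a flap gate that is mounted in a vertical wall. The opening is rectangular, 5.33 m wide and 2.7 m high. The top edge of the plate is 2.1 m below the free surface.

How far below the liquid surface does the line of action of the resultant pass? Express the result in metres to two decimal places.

h_p = 3.63 m

γ = ρg = 1260 × 9.81 / 1000 = 12.3606 kN/m³.
The centroid lies 2.7/2 = 1.35 m below the top edge, so the centroid depth is h_c = 2.1 + 1.35 = 3.45 m.
A = 5.33 × 2.7 = 14.391 m².
Resultant F = γ·h_c·A = 12.3606 × 3.45 × 14.391 = 613.691 kN.
I_c = b·h³/12 = 5.33 × 2.7³/12 = 8.74253 m⁴.
Centre of pressure: y_p = y_c + I_c/(y_c·A) = 3.45 + 8.74253/(3.45 × 14.391) = 3.45 + 0.176087 = 3.62609 m along the plane.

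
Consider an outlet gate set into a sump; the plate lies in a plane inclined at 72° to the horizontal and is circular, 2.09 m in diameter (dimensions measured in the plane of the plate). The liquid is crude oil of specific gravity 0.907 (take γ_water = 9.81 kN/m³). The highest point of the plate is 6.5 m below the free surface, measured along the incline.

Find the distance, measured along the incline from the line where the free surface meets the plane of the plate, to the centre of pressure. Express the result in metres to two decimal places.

y_p = 7.58 m

γ = 0.907 × 9.81 = 8.89767 kN/m³.
Let θ = 72° be the plate's angle to the horizontal; measure y along the incline from where the plane meets the free surface. Vertical depth h = y·sinθ with sinθ = 0.951057.
The centroid is at the centre, 1.045 m below the top of the plate, so y_c = 6.5 + 1.045 = 7.545 m and h_c = 7.545 × 0.951057 = 7.17573 m.
A = π(1.045)² = 3.4307 m².
Resultant F = γ·h_c·A = 8.89767 × 7.17573 × 3.4307 = 219.041 kN.
I_c = πr⁴/4 = π × 1.045⁴/4 = 0.936602 m⁴.
Centre of pressure: y_p = y_c + I_c/(y_c·A) = 7.545 + 0.936602/(7.545 × 3.4307) = 7.545 + 0.0361837 = 7.58118 m along the plane.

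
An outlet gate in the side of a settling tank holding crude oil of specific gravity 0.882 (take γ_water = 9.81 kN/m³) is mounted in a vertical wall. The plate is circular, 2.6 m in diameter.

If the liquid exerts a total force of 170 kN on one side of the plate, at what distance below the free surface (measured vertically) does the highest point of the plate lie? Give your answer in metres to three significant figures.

γ = 0.882 × 9.81 = 8.65242 kN/m³.
A = π(1.3)² = 5.30929 m².
From F = γ·h_c·A, the centroid depth is h_c = 170/(8.65242 × 5.30929) = 3.70062 m.
The centroid is at the centre, 1.3 m below the top of the plate, so the highest point sits at h_top = 3.70062 − 1.3 = 2.40062 m below the surface.

d_top ≈ 2.40 m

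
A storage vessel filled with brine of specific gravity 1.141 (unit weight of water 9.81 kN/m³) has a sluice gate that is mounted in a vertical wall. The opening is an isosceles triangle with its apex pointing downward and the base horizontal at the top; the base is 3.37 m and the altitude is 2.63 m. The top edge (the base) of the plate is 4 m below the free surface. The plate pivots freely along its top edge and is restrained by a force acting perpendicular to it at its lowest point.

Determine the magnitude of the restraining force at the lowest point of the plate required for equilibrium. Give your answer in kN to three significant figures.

γ = 1.141 × 9.81 = 11.19321 kN/m³.
With the apex down, the centroid sits h/3 = 2.63/3 = 0.876667 m below the base (the top edge), so the centroid depth is h_c = 4 + 0.876667 = 4.87667 m.
A = ½ × 3.37 × 2.63 = 4.43155 m².
Resultant F = γ·h_c·A = 11.19321 × 4.87667 × 4.43155 = 241.899 kN.
I_c = b·h³/36 = 3.37 × 2.63³/36 = 1.70292 m⁴.
Centre of pressure: y_p = y_c + I_c/(y_c·A) = 4.87667 + 1.70292/(4.87667 × 4.43155) = 4.87667 + 0.078798 = 4.95547 m along the plane.
The resultant acts 0.876667 + 0.078798 = 0.955465 m (along the plate) below the hinge at the top edge, so the moment about the hinge is M = F × 0.955465 = 241.899 × 0.955465 = 231.126 kN·m.
A normal force at the bottom, 2.63 m from the hinge, must supply this moment: P = 231.126/2.63 = 87.8806 kN.

P ≈ 87.9 kN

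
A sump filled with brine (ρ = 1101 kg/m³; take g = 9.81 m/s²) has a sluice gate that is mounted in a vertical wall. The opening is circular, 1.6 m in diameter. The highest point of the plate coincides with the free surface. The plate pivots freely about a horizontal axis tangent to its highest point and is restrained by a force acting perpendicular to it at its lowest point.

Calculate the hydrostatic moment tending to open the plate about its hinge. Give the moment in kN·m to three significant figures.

M ≈ 17.4 kN·m

γ = ρg = 1101 × 9.81 / 1000 = 10.80081 kN/m³.
The centroid is at the centre, 0.8 m below the top of the plate, so the centroid depth is h_c = 0.8 m.
A = π(0.8)² = 2.01062 m².
Resultant F = γ·h_c·A = 10.80081 × 0.8 × 2.01062 = 17.3731 kN.
I_c = πr⁴/4 = π × 0.8⁴/4 = 0.321699 m⁴.
Centre of pressure: y_p = y_c + I_c/(y_c·A) = 0.8 + 0.321699/(0.8 × 2.01062) = 0.8 + 0.2 = 1 m along the plane.
The resultant acts 0.8 + 0.2 = 1 m (along the plate) below the hinge at the top edge, so the moment about the hinge is M = F × 1 = 17.3731 × 1 = 17.3731 kN·m.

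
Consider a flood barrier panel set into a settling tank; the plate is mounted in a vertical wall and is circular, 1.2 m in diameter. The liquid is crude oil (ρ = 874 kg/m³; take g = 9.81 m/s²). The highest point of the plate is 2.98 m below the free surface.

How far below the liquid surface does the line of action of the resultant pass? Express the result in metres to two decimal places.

γ = ρg = 874 × 9.81 / 1000 = 8.57394 kN/m³.
The centroid is at the centre, 0.6 m below the top of the plate, so the centroid depth is h_c = 2.98 + 0.6 = 3.58 m.
A = π(0.6)² = 1.13097 m².
Resultant F = γ·h_c·A = 8.57394 × 3.58 × 1.13097 = 34.7148 kN.
I_c = πr⁴/4 = π × 0.6⁴/4 = 0.101788 m⁴.
Centre of pressure: y_p = y_c + I_c/(y_c·A) = 3.58 + 0.101788/(3.58 × 1.13097) = 3.58 + 0.0251398 = 3.60514 m along the plane.

h_p = 3.61 m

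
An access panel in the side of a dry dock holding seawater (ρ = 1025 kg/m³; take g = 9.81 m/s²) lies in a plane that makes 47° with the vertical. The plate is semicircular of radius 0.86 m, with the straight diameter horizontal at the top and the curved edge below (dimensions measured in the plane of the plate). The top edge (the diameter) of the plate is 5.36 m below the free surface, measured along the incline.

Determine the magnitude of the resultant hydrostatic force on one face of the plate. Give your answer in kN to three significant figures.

F ≈ 45.6 kN

γ = ρg = 1025 × 9.81 / 1000 = 10.05525 kN/m³.
The plate makes 47° with the vertical, i.e. θ = 90° − 47° = 43° to the horizontal. Measuring y along the incline from the free-surface line, vertical depth h = y·sinθ with sinθ = 0.681998.
The centroid of a semicircle lies 4r/(3π) = 0.364995 m from the diameter, here below the top edge, so y_c = 5.36 + 0.364995 = 5.725 m and h_c = 5.725 × 0.681998 = 3.90444 m.
A = πr²/2 = π × 0.86²/2 = 1.16176 m².
Resultant F = γ·h_c·A = 10.05525 × 3.90444 × 1.16176 = 45.6108 kN.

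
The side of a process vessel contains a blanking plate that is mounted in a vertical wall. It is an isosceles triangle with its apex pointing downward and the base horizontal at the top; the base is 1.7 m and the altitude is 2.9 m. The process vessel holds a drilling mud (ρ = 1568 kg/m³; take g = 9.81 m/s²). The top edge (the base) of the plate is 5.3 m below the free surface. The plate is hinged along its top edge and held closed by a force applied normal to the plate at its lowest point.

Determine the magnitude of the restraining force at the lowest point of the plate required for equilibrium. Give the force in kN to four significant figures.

P ≈ 85.31 kN

γ = ρg = 1568 × 9.81 / 1000 = 15.38208 kN/m³.
With the apex down, the centroid sits h/3 = 2.9/3 = 0.966667 m below the base (the top edge), so the centroid depth is h_c = 5.3 + 0.966667 = 6.26667 m.
A = ½ × 1.7 × 2.9 = 2.465 m².
Resultant F = γ·h_c·A = 15.38208 × 6.26667 × 2.465 = 237.612 kN.
I_c = b·h³/36 = 1.7 × 2.9³/36 = 1.1517 m⁴.
Centre of pressure: y_p = y_c + I_c/(y_c·A) = 6.26667 + 1.1517/(6.26667 × 2.465) = 6.26667 + 0.0745565 = 6.34123 m along the plane.
The resultant acts 0.966667 + 0.0745565 = 1.04122 m (along the plate) below the hinge at the top edge, so the moment about the hinge is M = F × 1.04122 = 237.612 × 1.04122 = 247.406 kN·m.
A normal force at the bottom, 2.9 m from the hinge, must supply this moment: P = 247.406/2.9 = 85.3124 kN.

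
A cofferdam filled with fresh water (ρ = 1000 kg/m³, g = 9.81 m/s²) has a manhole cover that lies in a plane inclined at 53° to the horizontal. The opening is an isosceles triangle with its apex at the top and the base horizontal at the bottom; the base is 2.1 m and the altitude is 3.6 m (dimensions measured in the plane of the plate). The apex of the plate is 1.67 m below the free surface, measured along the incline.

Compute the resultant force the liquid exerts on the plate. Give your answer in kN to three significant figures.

F ≈ 121 kN

γ = ρg = 1000 × 9.81 = 9810 N/m³ = 9.81 kN/m³.
Let θ = 53° be the plate's angle to the horizontal; measure y along the incline from where the plane meets the free surface. Vertical depth h = y·sinθ with sinθ = 0.798636.
With the apex up, the centroid sits 2h/3 = 2 × 3.6/3 = 2.4 m below the apex, so y_c = 1.67 + 2.4 = 4.07 m and h_c = 4.07 × 0.798636 = 3.25045 m.
A = ½ × 2.1 × 3.6 = 3.78 m².
Resultant F = γ·h_c·A = 9.81 × 3.25045 × 3.78 = 120.533 kN.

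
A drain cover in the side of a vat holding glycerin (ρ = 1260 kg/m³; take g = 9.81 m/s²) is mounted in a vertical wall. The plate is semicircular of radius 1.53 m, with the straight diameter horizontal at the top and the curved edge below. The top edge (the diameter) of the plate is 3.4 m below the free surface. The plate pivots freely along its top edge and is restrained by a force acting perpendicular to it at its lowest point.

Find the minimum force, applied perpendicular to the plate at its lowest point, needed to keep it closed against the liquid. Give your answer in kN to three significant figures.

γ = ρg = 1260 × 9.81 / 1000 = 12.3606 kN/m³.
The centroid of a semicircle lies 4r/(3π) = 0.649352 m from the diameter, here below the top edge, so the centroid depth is h_c = 3.4 + 0.649352 = 4.04935 m.
A = πr²/2 = π × 1.53²/2 = 3.67708 m².
Resultant F = γ·h_c·A = 12.3606 × 4.04935 × 3.67708 = 184.047 kN.
I_c = (π/8 − 8/(9π))·r⁴ = 0.109757 × 1.53⁴ = 0.601448 m⁴.
Centre of pressure: y_p = y_c + I_c/(y_c·A) = 4.04935 + 0.601448/(4.04935 × 3.67708) = 4.04935 + 0.0403933 = 4.08974 m along the plane.
The resultant acts 0.649352 + 0.0403933 = 0.689745 m (along the plate) below the hinge at the top edge, so the moment about the hinge is M = F × 0.689745 = 184.047 × 0.689745 = 126.945 kN·m.
A normal force at the bottom, 1.53 m from the hinge, must supply this moment: P = 126.945/1.53 = 82.9706 kN.

P ≈ 83.0 kN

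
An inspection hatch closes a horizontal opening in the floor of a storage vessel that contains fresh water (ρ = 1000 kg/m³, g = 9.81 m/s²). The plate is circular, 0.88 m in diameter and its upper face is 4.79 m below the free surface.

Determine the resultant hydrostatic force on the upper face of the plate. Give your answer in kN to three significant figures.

F ≈ 28.6 kN

γ = ρg = 1000 × 9.81 = 9810 N/m³ = 9.81 kN/m³.
The plate is horizontal, so pressure is uniform at p = γ·h = 9.81 × 4.79 = 46.9899 kN/m².
A = π(0.44)² = 0.608212 m².
F = p·A = 46.9899 × 0.608212 = 28.5798 kN.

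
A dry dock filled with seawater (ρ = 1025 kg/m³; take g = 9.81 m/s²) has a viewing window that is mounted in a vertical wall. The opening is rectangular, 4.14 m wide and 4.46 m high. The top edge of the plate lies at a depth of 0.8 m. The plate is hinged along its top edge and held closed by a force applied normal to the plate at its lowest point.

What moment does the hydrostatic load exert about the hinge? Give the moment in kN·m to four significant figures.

γ = ρg = 1025 × 9.81 / 1000 = 10.05525 kN/m³.
The centroid lies 4.46/2 = 2.23 m below the top edge, so the centroid depth is h_c = 0.8 + 2.23 = 3.03 m.
A = 4.14 × 4.46 = 18.4644 m².
Resultant F = γ·h_c·A = 10.05525 × 3.03 × 18.4644 = 562.562 kN.
I_c = b·h³/12 = 4.14 × 4.46³/12 = 30.6072 m⁴.
Centre of pressure: y_p = y_c + I_c/(y_c·A) = 3.03 + 30.6072/(3.03 × 18.4644) = 3.03 + 0.547074 = 3.57707 m along the plane.
The resultant acts 2.23 + 0.547074 = 2.77707 m (along the plate) below the hinge at the top edge, so the moment about the hinge is M = F × 2.77707 = 562.562 × 2.77707 = 1562.27 kN·m.

M ≈ 1562 kN·m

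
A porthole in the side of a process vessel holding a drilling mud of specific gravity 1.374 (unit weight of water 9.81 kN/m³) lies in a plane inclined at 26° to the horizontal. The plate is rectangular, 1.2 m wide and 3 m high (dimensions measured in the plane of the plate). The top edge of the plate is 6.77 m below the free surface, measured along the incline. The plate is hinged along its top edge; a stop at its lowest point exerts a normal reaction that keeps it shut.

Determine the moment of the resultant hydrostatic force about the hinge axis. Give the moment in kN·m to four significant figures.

M ≈ 279.8 kN·m

γ = 1.374 × 9.81 = 13.47894 kN/m³.
Let θ = 26° be the plate's angle to the horizontal; measure y along the incline from where the plane meets the free surface. Vertical depth h = y·sinθ with sinθ = 0.438371.
The centroid lies 3/2 = 1.5 m below the top edge, so y_c = 6.77 + 1.5 = 8.27 m and h_c = 8.27 × 0.438371 = 3.62533 m.
A = 1.2 × 3 = 3.6 m².
Resultant F = γ·h_c·A = 13.47894 × 3.62533 × 3.6 = 175.916 kN.
I_c = b·h³/12 = 1.2 × 3³/12 = 2.7 m⁴.
Centre of pressure: y_p = y_c + I_c/(y_c·A) = 8.27 + 2.7/(8.27 × 3.6) = 8.27 + 0.0906892 = 8.36069 m along the plane.
The resultant acts 1.5 + 0.0906892 = 1.59069 m (along the plate) below the hinge at the top edge, so the moment about the hinge is M = F × 1.59069 = 175.916 × 1.59069 = 279.828 kN·m.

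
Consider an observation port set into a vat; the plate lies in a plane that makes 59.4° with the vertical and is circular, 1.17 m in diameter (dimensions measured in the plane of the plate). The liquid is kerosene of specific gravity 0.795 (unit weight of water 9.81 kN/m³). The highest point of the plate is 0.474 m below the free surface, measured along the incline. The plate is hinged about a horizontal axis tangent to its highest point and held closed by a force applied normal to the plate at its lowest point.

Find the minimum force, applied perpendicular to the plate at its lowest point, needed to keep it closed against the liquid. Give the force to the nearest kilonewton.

γ = 0.795 × 9.81 = 7.79895 kN/m³.
The plate makes 59.4° with the vertical, i.e. θ = 90° − 59.4° = 30.6° to the horizontal. Measuring y along the incline from the free-surface line, vertical depth h = y·sinθ with sinθ = 0.509041.
The centroid is at the centre, 0.585 m below the top of the plate, so y_c = 0.474 + 0.585 = 1.059 m and h_c = 1.059 × 0.509041 = 0.539074 m.
A = π(0.585)² = 1.07513 m².
Resultant F = γ·h_c·A = 7.79895 × 0.539074 × 1.07513 = 4.52007 kN.
I_c = πr⁴/4 = π × 0.585⁴/4 = 0.0919842 m⁴.
Centre of pressure: y_p = y_c + I_c/(y_c·A) = 1.059 + 0.0919842/(1.059 × 1.07513) = 1.059 + 0.0807898 = 1.13979 m along the plane.
The resultant acts 0.585 + 0.0807898 = 0.66579 m (along the plate) below the hinge at the top edge, so the moment about the hinge is M = F × 0.66579 = 4.52007 × 0.66579 = 3.00942 kN·m.
A normal force at the bottom, 1.17 m from the hinge, must supply this moment: P = 3.00942/1.17 = 2.57215 kN.

P ≈ 3 kN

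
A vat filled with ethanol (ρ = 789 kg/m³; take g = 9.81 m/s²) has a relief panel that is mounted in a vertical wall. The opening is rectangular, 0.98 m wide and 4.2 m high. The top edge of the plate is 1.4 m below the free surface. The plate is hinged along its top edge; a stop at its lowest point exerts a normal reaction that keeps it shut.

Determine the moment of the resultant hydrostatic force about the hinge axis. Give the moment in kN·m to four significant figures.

M ≈ 281.0 kN·m

γ = ρg = 789 × 9.81 / 1000 = 7.74009 kN/m³.
The centroid lies 4.2/2 = 2.1 m below the top edge, so the centroid depth is h_c = 1.4 + 2.1 = 3.5 m.
A = 0.98 × 4.2 = 4.116 m².
Resultant F = γ·h_c·A = 7.74009 × 3.5 × 4.116 = 111.504 kN.
I_c = b·h³/12 = 0.98 × 4.2³/12 = 6.05052 m⁴.
Centre of pressure: y_p = y_c + I_c/(y_c·A) = 3.5 + 6.05052/(3.5 × 4.116) = 3.5 + 0.42 = 3.92 m along the plane.
The resultant acts 2.1 + 0.42 = 2.52 m (along the plate) below the hinge at the top edge, so the moment about the hinge is M = F × 2.52 = 111.504 × 2.52 = 280.99 kN·m.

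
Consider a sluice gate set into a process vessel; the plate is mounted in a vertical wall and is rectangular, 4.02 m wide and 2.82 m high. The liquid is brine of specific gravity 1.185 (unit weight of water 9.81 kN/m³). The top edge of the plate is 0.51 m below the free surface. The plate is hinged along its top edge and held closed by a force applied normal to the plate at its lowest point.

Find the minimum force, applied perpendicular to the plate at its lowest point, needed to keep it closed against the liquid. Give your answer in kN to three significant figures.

γ = 1.185 × 9.81 = 11.62485 kN/m³.
The centroid lies 2.82/2 = 1.41 m below the top edge, so the centroid depth is h_c = 0.51 + 1.41 = 1.92 m.
A = 4.02 × 2.82 = 11.3364 m².
Resultant F = γ·h_c·A = 11.62485 × 1.92 × 11.3364 = 253.025 kN.
I_c = b·h³/12 = 4.02 × 2.82³/12 = 7.51263 m⁴.
Centre of pressure: y_p = y_c + I_c/(y_c·A) = 1.92 + 7.51263/(1.92 × 11.3364) = 1.92 + 0.345156 = 2.26516 m along the plane.
The resultant acts 1.41 + 0.345156 = 1.75516 m (along the plate) below the hinge at the top edge, so the moment about the hinge is M = F × 1.75516 = 253.025 × 1.75516 = 444.099 kN·m.
A normal force at the bottom, 2.82 m from the hinge, must supply this moment: P = 444.099/2.82 = 157.482 kN.

P ≈ 157 kN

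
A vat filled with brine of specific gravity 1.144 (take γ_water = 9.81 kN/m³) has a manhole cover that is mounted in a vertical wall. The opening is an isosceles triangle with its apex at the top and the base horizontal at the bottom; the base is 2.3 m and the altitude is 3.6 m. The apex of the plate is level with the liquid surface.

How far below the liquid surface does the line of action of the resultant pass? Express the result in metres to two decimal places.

γ = 1.144 × 9.81 = 11.22264 kN/m³.
With the apex up, the centroid sits 2h/3 = 2 × 3.6/3 = 2.4 m below the apex, so the centroid depth is h_c = 2.4 m.
A = ½ × 2.3 × 3.6 = 4.14 m².
Resultant F = γ·h_c·A = 11.22264 × 2.4 × 4.14 = 111.508 kN.
I_c = b·h³/36 = 2.3 × 3.6³/36 = 2.9808 m⁴.
Centre of pressure: y_p = y_c + I_c/(y_c·A) = 2.4 + 2.9808/(2.4 × 4.14) = 2.4 + 0.3 = 2.7 m along the plane.

h_p = 2.70 m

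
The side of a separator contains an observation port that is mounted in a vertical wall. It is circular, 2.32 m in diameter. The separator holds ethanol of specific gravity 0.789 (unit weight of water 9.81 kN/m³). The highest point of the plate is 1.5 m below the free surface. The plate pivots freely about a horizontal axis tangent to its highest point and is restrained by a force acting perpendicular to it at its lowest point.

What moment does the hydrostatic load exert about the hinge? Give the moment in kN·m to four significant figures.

M ≈ 112.0 kN·m

γ = 0.789 × 9.81 = 7.74009 kN/m³.
The centroid is at the centre, 1.16 m below the top of the plate, so the centroid depth is h_c = 1.5 + 1.16 = 2.66 m.
A = π(1.16)² = 4.22733 m².
Resultant F = γ·h_c·A = 7.74009 × 2.66 × 4.22733 = 87.035 kN.
I_c = πr⁴/4 = π × 1.16⁴/4 = 1.42207 m⁴.
Centre of pressure: y_p = y_c + I_c/(y_c·A) = 2.66 + 1.42207/(2.66 × 4.22733) = 2.66 + 0.126466 = 2.78647 m along the plane.
The resultant acts 1.16 + 0.126466 = 1.28647 m (along the plate) below the hinge at the top edge, so the moment about the hinge is M = F × 1.28647 = 87.035 × 1.28647 = 111.968 kN·m.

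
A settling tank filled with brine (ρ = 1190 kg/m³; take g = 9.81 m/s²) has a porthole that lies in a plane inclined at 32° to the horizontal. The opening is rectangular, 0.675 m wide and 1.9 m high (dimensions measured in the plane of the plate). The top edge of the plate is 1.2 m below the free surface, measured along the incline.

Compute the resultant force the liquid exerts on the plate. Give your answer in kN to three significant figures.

γ = ρg = 1190 × 9.81 / 1000 = 11.6739 kN/m³.
Let θ = 32° be the plate's angle to the horizontal; measure y along the incline from where the plane meets the free surface. Vertical depth h = y·sinθ with sinθ = 0.529919.
The centroid lies 1.9/2 = 0.95 m below the top edge, so y_c = 1.2 + 0.95 = 2.15 m and h_c = 2.15 × 0.529919 = 1.13933 m.
A = 0.675 × 1.9 = 1.2825 m².
Resultant F = γ·h_c·A = 11.6739 × 1.13933 × 1.2825 = 17.0578 kN.

F ≈ 17.1 kN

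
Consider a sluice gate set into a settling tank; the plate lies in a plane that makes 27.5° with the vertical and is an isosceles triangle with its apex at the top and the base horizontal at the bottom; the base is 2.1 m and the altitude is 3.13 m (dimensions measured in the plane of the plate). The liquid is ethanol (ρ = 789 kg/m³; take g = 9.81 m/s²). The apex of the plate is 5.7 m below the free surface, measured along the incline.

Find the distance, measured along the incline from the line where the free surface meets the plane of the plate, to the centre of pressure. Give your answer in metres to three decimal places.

y_p = 7.857 m

γ = ρg = 789 × 9.81 / 1000 = 7.74009 kN/m³.
The plate makes 27.5° with the vertical, i.e. θ = 90° − 27.5° = 62.5° to the horizontal. Measuring y along the incline from the free-surface line, vertical depth h = y·sinθ with sinθ = 0.887011.
With the apex up, the centroid sits 2h/3 = 2 × 3.13/3 = 2.08667 m below the apex, so y_c = 5.7 + 2.08667 = 7.78667 m and h_c = 7.78667 × 0.887011 = 6.90686 m.
A = ½ × 2.1 × 3.13 = 3.2865 m².
Resultant F = γ·h_c·A = 7.74009 × 6.90686 × 3.2865 = 175.695 kN.
I_c = b·h³/36 = 2.1 × 3.13³/36 = 1.78875 m⁴.
Centre of pressure: y_p = y_c + I_c/(y_c·A) = 7.78667 + 1.78875/(7.78667 × 3.2865) = 7.78667 + 0.0698979 = 7.85657 m along the plane.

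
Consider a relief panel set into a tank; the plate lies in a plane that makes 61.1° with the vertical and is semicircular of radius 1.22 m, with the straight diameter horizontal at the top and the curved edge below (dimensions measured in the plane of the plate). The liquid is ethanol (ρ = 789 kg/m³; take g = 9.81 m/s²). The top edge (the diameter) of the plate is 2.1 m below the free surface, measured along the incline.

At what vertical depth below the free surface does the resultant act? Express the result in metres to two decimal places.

γ = ρg = 789 × 9.81 / 1000 = 7.74009 kN/m³.
The plate makes 61.1° with the vertical, i.e. θ = 90° − 61.1° = 28.9° to the horizontal. Measuring y along the incline from the free-surface line, vertical depth h = y·sinθ with sinθ = 0.483282.
The centroid of a semicircle lies 4r/(3π) = 0.517784 m from the diameter, here below the top edge, so y_c = 2.1 + 0.517784 = 2.61778 m and h_c = 2.61778 × 0.483282 = 1.26513 m.
A = πr²/2 = π × 1.22²/2 = 2.33797 m².
Resultant F = γ·h_c·A = 7.74009 × 1.26513 × 2.33797 = 22.8939 kN.
I_c = (π/8 − 8/(9π))·r⁴ = 0.109757 × 1.22⁴ = 0.243148 m⁴.
Centre of pressure: y_p = y_c + I_c/(y_c·A) = 2.61778 + 0.243148/(2.61778 × 2.33797) = 2.61778 + 0.0397282 = 2.65751 m along the plane.
Vertically, h_p = y_p·sinθ = 2.65751 × 0.483282 = 1.28433 m.

h_p = 1.28 m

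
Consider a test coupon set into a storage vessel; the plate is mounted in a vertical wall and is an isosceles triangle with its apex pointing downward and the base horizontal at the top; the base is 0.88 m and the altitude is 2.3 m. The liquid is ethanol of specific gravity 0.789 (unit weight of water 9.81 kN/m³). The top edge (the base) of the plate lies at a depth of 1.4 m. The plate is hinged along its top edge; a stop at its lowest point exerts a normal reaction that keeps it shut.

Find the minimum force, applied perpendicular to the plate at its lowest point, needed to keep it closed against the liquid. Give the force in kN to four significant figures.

γ = 0.789 × 9.81 = 7.74009 kN/m³.
With the apex down, the centroid sits h/3 = 2.3/3 = 0.766667 m below the base (the top edge), so the centroid depth is h_c = 1.4 + 0.766667 = 2.16667 m.
A = ½ × 0.88 × 2.3 = 1.012 m².
Resultant F = γ·h_c·A = 7.74009 × 2.16667 × 1.012 = 16.9715 kN.
I_c = b·h³/36 = 0.88 × 2.3³/36 = 0.297416 m⁴.
Centre of pressure: y_p = y_c + I_c/(y_c·A) = 2.16667 + 0.297416/(2.16667 × 1.012) = 2.16667 + 0.135641 = 2.30231 m along the plane.
The resultant acts 0.766667 + 0.135641 = 0.902308 m (along the plate) below the hinge at the top edge, so the moment about the hinge is M = F × 0.902308 = 16.9715 × 0.902308 = 15.3135 kN·m.
A normal force at the bottom, 2.3 m from the hinge, must supply this moment: P = 15.3135/2.3 = 6.65804 kN.

P ≈ 6.658 kN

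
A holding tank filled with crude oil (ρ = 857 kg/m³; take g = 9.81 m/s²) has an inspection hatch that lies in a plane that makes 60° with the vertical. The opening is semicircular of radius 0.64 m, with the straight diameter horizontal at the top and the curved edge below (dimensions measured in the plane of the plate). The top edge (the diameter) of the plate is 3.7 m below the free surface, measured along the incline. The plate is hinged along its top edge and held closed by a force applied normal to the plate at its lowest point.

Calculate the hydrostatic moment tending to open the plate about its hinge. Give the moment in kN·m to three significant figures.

γ = ρg = 857 × 9.81 / 1000 = 8.40717 kN/m³.
The plate makes 60° with the vertical, i.e. θ = 90° − 60° = 30° to the horizontal. Measuring y along the incline from the free-surface line, vertical depth h = y·sinθ with sinθ = 0.500000.
The centroid of a semicircle lies 4r/(3π) = 0.271624 m from the diameter, here below the top edge, so y_c = 3.7 + 0.271624 = 3.97162 m and h_c = 3.97162 × 0.500000 = 1.98581 m.
A = πr²/2 = π × 0.64²/2 = 0.643398 m².
Resultant F = γ·h_c·A = 8.40717 × 1.98581 × 0.643398 = 10.7416 kN.
I_c = (π/8 − 8/(9π))·r⁴ = 0.109757 × 0.64⁴ = 0.0184142 m⁴.
Centre of pressure: y_p = y_c + I_c/(y_c·A) = 3.97162 + 0.0184142/(3.97162 × 0.643398) = 3.97162 + 0.00720619 = 3.97883 m along the plane.
The resultant acts 0.271624 + 0.00720619 = 0.27883 m (along the plate) below the hinge at the top edge, so the moment about the hinge is M = F × 0.27883 = 10.7416 × 0.27883 = 2.99508 kN·m.

M ≈ 3.00 kN·m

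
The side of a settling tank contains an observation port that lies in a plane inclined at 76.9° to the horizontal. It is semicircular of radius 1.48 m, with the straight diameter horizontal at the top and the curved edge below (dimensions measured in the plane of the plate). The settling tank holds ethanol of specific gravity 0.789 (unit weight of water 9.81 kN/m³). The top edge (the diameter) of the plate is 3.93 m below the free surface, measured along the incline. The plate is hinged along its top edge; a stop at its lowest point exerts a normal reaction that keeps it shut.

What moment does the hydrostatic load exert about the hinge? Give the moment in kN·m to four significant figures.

γ = 0.789 × 9.81 = 7.74009 kN/m³.
Let θ = 76.9° be the plate's angle to the horizontal; measure y along the incline from where the plane meets the free surface. Vertical depth h = y·sinθ with sinθ = 0.973976.
The centroid of a semicircle lies 4r/(3π) = 0.628132 m from the diameter, here below the top edge, so y_c = 3.93 + 0.628132 = 4.55813 m and h_c = 4.55813 × 0.973976 = 4.43951 m.
A = πr²/2 = π × 1.48²/2 = 3.44067 m².
Resultant F = γ·h_c·A = 7.74009 × 4.43951 × 3.44067 = 118.229 kN.
I_c = (π/8 − 8/(9π))·r⁴ = 0.109757 × 1.48⁴ = 0.526598 m⁴.
Centre of pressure: y_p = y_c + I_c/(y_c·A) = 4.55813 + 0.526598/(4.55813 × 3.44067) = 4.55813 + 0.0335776 = 4.59171 m along the plane.
The resultant acts 0.628132 + 0.0335776 = 0.66171 m (along the plate) below the hinge at the top edge, so the moment about the hinge is M = F × 0.66171 = 118.229 × 0.66171 = 78.2333 kN·m.

M ≈ 78.23 kN·m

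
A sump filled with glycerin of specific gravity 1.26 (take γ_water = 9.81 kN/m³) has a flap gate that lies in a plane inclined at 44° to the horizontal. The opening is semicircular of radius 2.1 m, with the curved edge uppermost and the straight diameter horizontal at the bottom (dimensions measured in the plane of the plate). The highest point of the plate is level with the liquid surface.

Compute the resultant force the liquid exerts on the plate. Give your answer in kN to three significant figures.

γ = 1.26 × 9.81 = 12.3606 kN/m³.
Let θ = 44° be the plate's angle to the horizontal; measure y along the incline from where the plane meets the free surface. Vertical depth h = y·sinθ with sinθ = 0.694658.
The centroid lies 4r/(3π) = 0.891268 m above the diameter, so r − 4r/(3π) = 2.1 − 0.891268 = 1.20873 m below the topmost point, so y_c = 1.20873 m and h_c = 1.20873 × 0.694658 = 0.839654 m.
A = πr²/2 = π × 2.1²/2 = 6.92721 m².
Resultant F = γ·h_c·A = 12.3606 × 0.839654 × 6.92721 = 71.8949 kN.

F ≈ 71.9 kN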